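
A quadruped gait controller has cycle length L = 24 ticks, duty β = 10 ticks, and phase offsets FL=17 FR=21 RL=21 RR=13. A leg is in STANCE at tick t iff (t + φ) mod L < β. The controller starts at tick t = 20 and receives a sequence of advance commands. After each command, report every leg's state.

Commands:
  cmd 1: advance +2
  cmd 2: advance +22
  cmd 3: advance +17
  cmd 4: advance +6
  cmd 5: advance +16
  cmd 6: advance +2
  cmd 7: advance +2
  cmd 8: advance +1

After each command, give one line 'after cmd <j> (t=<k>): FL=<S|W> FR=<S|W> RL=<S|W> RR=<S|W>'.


start t=20: FL=W FR=W RL=W RR=S
cmd 1: advance +2 → t=22, phase=(15,19,19,11) → FL=W FR=W RL=W RR=W
cmd 2: advance +22 → t=44, phase=(13,17,17,9) → FL=W FR=W RL=W RR=S
cmd 3: advance +17 → t=61, phase=(6,10,10,2) → FL=S FR=W RL=W RR=S
cmd 4: advance +6 → t=67, phase=(12,16,16,8) → FL=W FR=W RL=W RR=S
cmd 5: advance +16 → t=83, phase=(4,8,8,0) → FL=S FR=S RL=S RR=S
cmd 6: advance +2 → t=85, phase=(6,10,10,2) → FL=S FR=W RL=W RR=S
cmd 7: advance +2 → t=87, phase=(8,12,12,4) → FL=S FR=W RL=W RR=S
cmd 8: advance +1 → t=88, phase=(9,13,13,5) → FL=S FR=W RL=W RR=S

after cmd 1 (t=22): FL=W FR=W RL=W RR=W
after cmd 2 (t=44): FL=W FR=W RL=W RR=S
after cmd 3 (t=61): FL=S FR=W RL=W RR=S
after cmd 4 (t=67): FL=W FR=W RL=W RR=S
after cmd 5 (t=83): FL=S FR=S RL=S RR=S
after cmd 6 (t=85): FL=S FR=W RL=W RR=S
after cmd 7 (t=87): FL=S FR=W RL=W RR=S
after cmd 8 (t=88): FL=S FR=W RL=W RR=S


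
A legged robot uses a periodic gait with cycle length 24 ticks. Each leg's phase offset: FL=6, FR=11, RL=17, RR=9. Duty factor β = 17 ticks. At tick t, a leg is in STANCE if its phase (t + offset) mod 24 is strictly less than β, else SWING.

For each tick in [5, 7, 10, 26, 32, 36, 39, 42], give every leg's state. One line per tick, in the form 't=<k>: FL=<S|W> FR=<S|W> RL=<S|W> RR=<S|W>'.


t=5: phase=(11,16,22,14) vs β=17 → FL=S FR=S RL=W RR=S
t=7: phase=(13,18,0,16) vs β=17 → FL=S FR=W RL=S RR=S
t=10: phase=(16,21,3,19) vs β=17 → FL=S FR=W RL=S RR=W
t=26: phase=(8,13,19,11) vs β=17 → FL=S FR=S RL=W RR=S
t=32: phase=(14,19,1,17) vs β=17 → FL=S FR=W RL=S RR=W
t=36: phase=(18,23,5,21) vs β=17 → FL=W FR=W RL=S RR=W
t=39: phase=(21,2,8,0) vs β=17 → FL=W FR=S RL=S RR=S
t=42: phase=(0,5,11,3) vs β=17 → FL=S FR=S RL=S RR=S

t=5: FL=S FR=S RL=W RR=S
t=7: FL=S FR=W RL=S RR=S
t=10: FL=S FR=W RL=S RR=W
t=26: FL=S FR=S RL=W RR=S
t=32: FL=S FR=W RL=S RR=W
t=36: FL=W FR=W RL=S RR=W
t=39: FL=W FR=S RL=S RR=S
t=42: FL=S FR=S RL=S RR=S


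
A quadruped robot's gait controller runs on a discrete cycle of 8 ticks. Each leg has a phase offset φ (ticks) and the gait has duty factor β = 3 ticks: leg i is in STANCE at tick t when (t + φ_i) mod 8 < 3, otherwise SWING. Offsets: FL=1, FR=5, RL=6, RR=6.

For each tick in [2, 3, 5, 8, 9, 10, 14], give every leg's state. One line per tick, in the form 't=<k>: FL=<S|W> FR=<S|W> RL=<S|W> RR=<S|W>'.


t=2: FL=W FR=W RL=S RR=S
t=3: FL=W FR=S RL=S RR=S
t=5: FL=W FR=S RL=W RR=W
t=8: FL=S FR=W RL=W RR=W
t=9: FL=S FR=W RL=W RR=W
t=10: FL=W FR=W RL=S RR=S
t=14: FL=W FR=W RL=W RR=W

t=2: phase=(3,7,0,0) vs β=3 → FL=W FR=W RL=S RR=S
t=3: phase=(4,0,1,1) vs β=3 → FL=W FR=S RL=S RR=S
t=5: phase=(6,2,3,3) vs β=3 → FL=W FR=S RL=W RR=W
t=8: phase=(1,5,6,6) vs β=3 → FL=S FR=W RL=W RR=W
t=9: phase=(2,6,7,7) vs β=3 → FL=S FR=W RL=W RR=W
t=10: phase=(3,7,0,0) vs β=3 → FL=W FR=W RL=S RR=S
t=14: phase=(7,3,4,4) vs β=3 → FL=W FR=W RL=W RR=W


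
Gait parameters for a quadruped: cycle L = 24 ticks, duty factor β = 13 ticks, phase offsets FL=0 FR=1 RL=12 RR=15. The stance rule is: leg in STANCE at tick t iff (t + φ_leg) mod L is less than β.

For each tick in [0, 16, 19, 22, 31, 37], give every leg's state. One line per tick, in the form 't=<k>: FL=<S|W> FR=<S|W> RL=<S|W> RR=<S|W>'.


t=0: FL=S FR=S RL=S RR=W
t=16: FL=W FR=W RL=S RR=S
t=19: FL=W FR=W RL=S RR=S
t=22: FL=W FR=W RL=S RR=W
t=31: FL=S FR=S RL=W RR=W
t=37: FL=W FR=W RL=S RR=S

t=0: phase=(0,1,12,15) vs β=13 → FL=S FR=S RL=S RR=W
t=16: phase=(16,17,4,7) vs β=13 → FL=W FR=W RL=S RR=S
t=19: phase=(19,20,7,10) vs β=13 → FL=W FR=W RL=S RR=S
t=22: phase=(22,23,10,13) vs β=13 → FL=W FR=W RL=S RR=W
t=31: phase=(7,8,19,22) vs β=13 → FL=S FR=S RL=W RR=W
t=37: phase=(13,14,1,4) vs β=13 → FL=W FR=W RL=S RR=S


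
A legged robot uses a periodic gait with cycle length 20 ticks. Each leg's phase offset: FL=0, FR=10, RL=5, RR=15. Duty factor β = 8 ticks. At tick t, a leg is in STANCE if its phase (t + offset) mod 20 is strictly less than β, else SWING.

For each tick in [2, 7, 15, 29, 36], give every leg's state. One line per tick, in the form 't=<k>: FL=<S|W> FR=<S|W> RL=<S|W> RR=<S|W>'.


t=2: phase=(2,12,7,17) vs β=8 → FL=S FR=W RL=S RR=W
t=7: phase=(7,17,12,2) vs β=8 → FL=S FR=W RL=W RR=S
t=15: phase=(15,5,0,10) vs β=8 → FL=W FR=S RL=S RR=W
t=29: phase=(9,19,14,4) vs β=8 → FL=W FR=W RL=W RR=S
t=36: phase=(16,6,1,11) vs β=8 → FL=W FR=S RL=S RR=W

t=2: FL=S FR=W RL=S RR=W
t=7: FL=S FR=W RL=W RR=S
t=15: FL=W FR=S RL=S RR=W
t=29: FL=W FR=W RL=W RR=S
t=36: FL=W FR=S RL=S RR=W


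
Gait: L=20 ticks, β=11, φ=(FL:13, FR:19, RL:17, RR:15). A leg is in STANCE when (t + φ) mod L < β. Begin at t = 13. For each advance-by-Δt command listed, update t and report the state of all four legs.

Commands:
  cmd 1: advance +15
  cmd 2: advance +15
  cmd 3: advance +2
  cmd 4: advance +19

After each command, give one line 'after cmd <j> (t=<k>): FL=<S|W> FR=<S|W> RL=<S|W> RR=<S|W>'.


start t=13: FL=S FR=W RL=S RR=S
cmd 1: advance +15 → t=28, phase=(1,7,5,3) → FL=S FR=S RL=S RR=S
cmd 2: advance +15 → t=43, phase=(16,2,0,18) → FL=W FR=S RL=S RR=W
cmd 3: advance +2 → t=45, phase=(18,4,2,0) → FL=W FR=S RL=S RR=S
cmd 4: advance +19 → t=64, phase=(17,3,1,19) → FL=W FR=S RL=S RR=W

after cmd 1 (t=28): FL=S FR=S RL=S RR=S
after cmd 2 (t=43): FL=W FR=S RL=S RR=W
after cmd 3 (t=45): FL=W FR=S RL=S RR=S
after cmd 4 (t=64): FL=W FR=S RL=S RR=W


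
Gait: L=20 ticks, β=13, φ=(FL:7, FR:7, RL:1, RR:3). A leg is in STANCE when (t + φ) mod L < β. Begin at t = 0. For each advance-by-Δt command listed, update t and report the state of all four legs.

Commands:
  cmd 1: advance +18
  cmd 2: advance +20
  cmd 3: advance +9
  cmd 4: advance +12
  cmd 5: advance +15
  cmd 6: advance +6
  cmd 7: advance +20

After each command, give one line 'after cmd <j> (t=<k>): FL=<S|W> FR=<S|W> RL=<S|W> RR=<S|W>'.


start t=0: FL=S FR=S RL=S RR=S
cmd 1: advance +18 → t=18, phase=(5,5,19,1) → FL=S FR=S RL=W RR=S
cmd 2: advance +20 → t=38, phase=(5,5,19,1) → FL=S FR=S RL=W RR=S
cmd 3: advance +9 → t=47, phase=(14,14,8,10) → FL=W FR=W RL=S RR=S
cmd 4: advance +12 → t=59, phase=(6,6,0,2) → FL=S FR=S RL=S RR=S
cmd 5: advance +15 → t=74, phase=(1,1,15,17) → FL=S FR=S RL=W RR=W
cmd 6: advance +6 → t=80, phase=(7,7,1,3) → FL=S FR=S RL=S RR=S
cmd 7: advance +20 → t=100, phase=(7,7,1,3) → FL=S FR=S RL=S RR=S

after cmd 1 (t=18): FL=S FR=S RL=W RR=S
after cmd 2 (t=38): FL=S FR=S RL=W RR=S
after cmd 3 (t=47): FL=W FR=W RL=S RR=S
after cmd 4 (t=59): FL=S FR=S RL=S RR=S
after cmd 5 (t=74): FL=S FR=S RL=W RR=W
after cmd 6 (t=80): FL=S FR=S RL=S RR=S
after cmd 7 (t=100): FL=S FR=S RL=S RR=S


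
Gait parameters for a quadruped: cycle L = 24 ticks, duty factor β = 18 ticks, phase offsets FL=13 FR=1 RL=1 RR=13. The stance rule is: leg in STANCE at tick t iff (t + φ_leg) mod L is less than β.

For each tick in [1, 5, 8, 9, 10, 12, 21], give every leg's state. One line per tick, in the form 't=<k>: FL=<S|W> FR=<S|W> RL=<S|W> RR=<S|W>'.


t=1: FL=S FR=S RL=S RR=S
t=5: FL=W FR=S RL=S RR=W
t=8: FL=W FR=S RL=S RR=W
t=9: FL=W FR=S RL=S RR=W
t=10: FL=W FR=S RL=S RR=W
t=12: FL=S FR=S RL=S RR=S
t=21: FL=S FR=W RL=W RR=S

t=1: phase=(14,2,2,14) vs β=18 → FL=S FR=S RL=S RR=S
t=5: phase=(18,6,6,18) vs β=18 → FL=W FR=S RL=S RR=W
t=8: phase=(21,9,9,21) vs β=18 → FL=W FR=S RL=S RR=W
t=9: phase=(22,10,10,22) vs β=18 → FL=W FR=S RL=S RR=W
t=10: phase=(23,11,11,23) vs β=18 → FL=W FR=S RL=S RR=W
t=12: phase=(1,13,13,1) vs β=18 → FL=S FR=S RL=S RR=S
t=21: phase=(10,22,22,10) vs β=18 → FL=S FR=W RL=W RR=S


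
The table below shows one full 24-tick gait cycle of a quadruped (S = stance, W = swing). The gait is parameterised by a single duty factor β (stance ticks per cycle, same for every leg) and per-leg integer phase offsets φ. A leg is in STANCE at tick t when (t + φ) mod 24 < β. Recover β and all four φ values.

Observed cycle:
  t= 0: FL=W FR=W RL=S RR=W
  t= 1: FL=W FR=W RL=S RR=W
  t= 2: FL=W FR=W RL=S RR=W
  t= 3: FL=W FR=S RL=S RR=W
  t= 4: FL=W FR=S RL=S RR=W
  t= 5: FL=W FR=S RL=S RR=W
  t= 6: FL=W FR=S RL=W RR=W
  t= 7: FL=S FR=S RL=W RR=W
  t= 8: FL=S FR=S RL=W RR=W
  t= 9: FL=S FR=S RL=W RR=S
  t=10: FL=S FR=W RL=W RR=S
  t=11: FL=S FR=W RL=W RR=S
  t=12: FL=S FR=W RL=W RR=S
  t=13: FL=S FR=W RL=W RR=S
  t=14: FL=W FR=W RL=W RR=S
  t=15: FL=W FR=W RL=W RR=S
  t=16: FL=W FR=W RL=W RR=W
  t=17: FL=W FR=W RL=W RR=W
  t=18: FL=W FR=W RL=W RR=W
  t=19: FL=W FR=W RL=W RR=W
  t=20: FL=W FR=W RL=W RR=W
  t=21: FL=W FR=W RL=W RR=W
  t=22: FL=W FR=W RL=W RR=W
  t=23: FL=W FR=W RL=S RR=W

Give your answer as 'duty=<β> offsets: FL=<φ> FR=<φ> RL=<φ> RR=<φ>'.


duty=7 offsets: FL=17 FR=21 RL=1 RR=15

duty β = stance ticks per leg = 7
FL: stance ticks = 7; W→S at t=7 → φ=17
FR: stance ticks = 7; W→S at t=3 → φ=21
RL: stance ticks = 7; W→S at t=23 → φ=1
RR: stance ticks = 7; W→S at t=9 → φ=15


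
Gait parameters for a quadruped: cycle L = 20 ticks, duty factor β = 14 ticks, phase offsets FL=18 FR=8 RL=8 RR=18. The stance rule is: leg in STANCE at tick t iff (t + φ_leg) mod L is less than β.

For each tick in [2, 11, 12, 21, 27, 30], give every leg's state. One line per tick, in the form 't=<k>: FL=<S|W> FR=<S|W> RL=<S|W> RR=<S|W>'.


t=2: FL=S FR=S RL=S RR=S
t=11: FL=S FR=W RL=W RR=S
t=12: FL=S FR=S RL=S RR=S
t=21: FL=W FR=S RL=S RR=W
t=27: FL=S FR=W RL=W RR=S
t=30: FL=S FR=W RL=W RR=S

t=2: phase=(0,10,10,0) vs β=14 → FL=S FR=S RL=S RR=S
t=11: phase=(9,19,19,9) vs β=14 → FL=S FR=W RL=W RR=S
t=12: phase=(10,0,0,10) vs β=14 → FL=S FR=S RL=S RR=S
t=21: phase=(19,9,9,19) vs β=14 → FL=W FR=S RL=S RR=W
t=27: phase=(5,15,15,5) vs β=14 → FL=S FR=W RL=W RR=S
t=30: phase=(8,18,18,8) vs β=14 → FL=S FR=W RL=W RR=S


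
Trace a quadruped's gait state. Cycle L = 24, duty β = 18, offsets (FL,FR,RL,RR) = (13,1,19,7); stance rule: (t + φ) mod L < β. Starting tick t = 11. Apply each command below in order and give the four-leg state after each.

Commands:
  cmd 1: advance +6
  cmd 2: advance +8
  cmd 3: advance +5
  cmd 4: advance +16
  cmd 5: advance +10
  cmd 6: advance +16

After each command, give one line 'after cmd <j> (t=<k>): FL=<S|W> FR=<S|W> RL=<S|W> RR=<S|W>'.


after cmd 1 (t=17): FL=S FR=W RL=S RR=S
after cmd 2 (t=25): FL=S FR=S RL=W RR=S
after cmd 3 (t=30): FL=W FR=S RL=S RR=S
after cmd 4 (t=46): FL=S FR=W RL=S RR=S
after cmd 5 (t=56): FL=W FR=S RL=S RR=S
after cmd 6 (t=72): FL=S FR=S RL=W RR=S

start t=11: FL=S FR=S RL=S RR=W
cmd 1: advance +6 → t=17, phase=(6,18,12,0) → FL=S FR=W RL=S RR=S
cmd 2: advance +8 → t=25, phase=(14,2,20,8) → FL=S FR=S RL=W RR=S
cmd 3: advance +5 → t=30, phase=(19,7,1,13) → FL=W FR=S RL=S RR=S
cmd 4: advance +16 → t=46, phase=(11,23,17,5) → FL=S FR=W RL=S RR=S
cmd 5: advance +10 → t=56, phase=(21,9,3,15) → FL=W FR=S RL=S RR=S
cmd 6: advance +16 → t=72, phase=(13,1,19,7) → FL=S FR=S RL=W RR=S


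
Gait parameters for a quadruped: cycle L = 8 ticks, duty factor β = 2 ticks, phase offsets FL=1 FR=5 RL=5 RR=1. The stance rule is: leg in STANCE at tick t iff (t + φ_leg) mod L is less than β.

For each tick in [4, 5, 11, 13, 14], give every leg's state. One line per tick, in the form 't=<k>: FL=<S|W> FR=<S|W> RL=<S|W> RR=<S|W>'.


t=4: FL=W FR=S RL=S RR=W
t=5: FL=W FR=W RL=W RR=W
t=11: FL=W FR=S RL=S RR=W
t=13: FL=W FR=W RL=W RR=W
t=14: FL=W FR=W RL=W RR=W

t=4: phase=(5,1,1,5) vs β=2 → FL=W FR=S RL=S RR=W
t=5: phase=(6,2,2,6) vs β=2 → FL=W FR=W RL=W RR=W
t=11: phase=(4,0,0,4) vs β=2 → FL=W FR=S RL=S RR=W
t=13: phase=(6,2,2,6) vs β=2 → FL=W FR=W RL=W RR=W
t=14: phase=(7,3,3,7) vs β=2 → FL=W FR=W RL=W RR=W


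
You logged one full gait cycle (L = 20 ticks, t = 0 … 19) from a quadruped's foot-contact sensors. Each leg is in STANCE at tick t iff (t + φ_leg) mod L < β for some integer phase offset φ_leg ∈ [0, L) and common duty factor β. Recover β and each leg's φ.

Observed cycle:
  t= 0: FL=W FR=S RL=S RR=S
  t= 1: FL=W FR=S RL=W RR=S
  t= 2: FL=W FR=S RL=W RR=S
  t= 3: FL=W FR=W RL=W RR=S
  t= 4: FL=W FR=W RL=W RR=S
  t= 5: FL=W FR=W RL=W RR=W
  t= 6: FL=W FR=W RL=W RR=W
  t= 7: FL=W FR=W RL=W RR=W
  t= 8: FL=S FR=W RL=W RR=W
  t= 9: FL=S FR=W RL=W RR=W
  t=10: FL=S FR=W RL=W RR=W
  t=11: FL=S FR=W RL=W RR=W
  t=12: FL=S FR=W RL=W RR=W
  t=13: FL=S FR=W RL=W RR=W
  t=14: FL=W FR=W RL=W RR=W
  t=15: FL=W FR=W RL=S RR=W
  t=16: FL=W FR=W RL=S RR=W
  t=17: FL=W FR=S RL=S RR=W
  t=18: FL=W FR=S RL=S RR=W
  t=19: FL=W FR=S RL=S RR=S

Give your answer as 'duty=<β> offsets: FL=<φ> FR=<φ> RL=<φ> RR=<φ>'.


duty=6 offsets: FL=12 FR=3 RL=5 RR=1

duty β = stance ticks per leg = 6
FL: stance ticks = 6; W→S at t=8 → φ=12
FR: stance ticks = 6; W→S at t=17 → φ=3
RL: stance ticks = 6; W→S at t=15 → φ=5
RR: stance ticks = 6; W→S at t=19 → φ=1


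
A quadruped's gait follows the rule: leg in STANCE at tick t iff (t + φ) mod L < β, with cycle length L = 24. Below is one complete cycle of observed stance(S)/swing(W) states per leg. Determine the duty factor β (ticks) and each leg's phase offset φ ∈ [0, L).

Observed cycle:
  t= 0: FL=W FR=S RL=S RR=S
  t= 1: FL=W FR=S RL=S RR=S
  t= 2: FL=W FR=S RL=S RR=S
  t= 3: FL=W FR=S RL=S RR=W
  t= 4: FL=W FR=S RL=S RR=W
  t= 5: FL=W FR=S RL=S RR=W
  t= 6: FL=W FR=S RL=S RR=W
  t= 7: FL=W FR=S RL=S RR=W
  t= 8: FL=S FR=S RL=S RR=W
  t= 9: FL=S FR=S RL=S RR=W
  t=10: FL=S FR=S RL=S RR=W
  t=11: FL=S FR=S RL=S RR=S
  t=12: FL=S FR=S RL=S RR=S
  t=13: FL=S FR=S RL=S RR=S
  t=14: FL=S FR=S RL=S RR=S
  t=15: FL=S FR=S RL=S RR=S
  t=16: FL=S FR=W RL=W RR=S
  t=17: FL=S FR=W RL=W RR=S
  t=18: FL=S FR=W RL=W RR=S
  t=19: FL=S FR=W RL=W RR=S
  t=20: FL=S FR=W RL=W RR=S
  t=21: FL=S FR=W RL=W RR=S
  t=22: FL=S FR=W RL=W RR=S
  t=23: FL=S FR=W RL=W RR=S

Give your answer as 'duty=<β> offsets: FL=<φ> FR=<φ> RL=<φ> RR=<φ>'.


duty=16 offsets: FL=16 FR=0 RL=0 RR=13

duty β = stance ticks per leg = 16
FL: stance ticks = 16; W→S at t=8 → φ=16
FR: stance ticks = 16; W→S at t=0 → φ=0
RL: stance ticks = 16; W→S at t=0 → φ=0
RR: stance ticks = 16; W→S at t=11 → φ=13


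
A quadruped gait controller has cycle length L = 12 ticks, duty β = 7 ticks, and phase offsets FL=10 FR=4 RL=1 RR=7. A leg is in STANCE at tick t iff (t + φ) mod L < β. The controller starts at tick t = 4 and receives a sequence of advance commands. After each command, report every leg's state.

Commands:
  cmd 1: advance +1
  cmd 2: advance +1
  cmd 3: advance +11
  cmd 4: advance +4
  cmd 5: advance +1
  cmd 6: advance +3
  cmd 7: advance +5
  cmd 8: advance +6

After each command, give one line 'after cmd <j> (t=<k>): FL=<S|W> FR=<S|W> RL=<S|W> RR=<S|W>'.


after cmd 1 (t=5): FL=S FR=W RL=S RR=S
after cmd 2 (t=6): FL=S FR=W RL=W RR=S
after cmd 3 (t=17): FL=S FR=W RL=S RR=S
after cmd 4 (t=21): FL=W FR=S RL=W RR=S
after cmd 5 (t=22): FL=W FR=S RL=W RR=S
after cmd 6 (t=25): FL=W FR=S RL=S RR=W
after cmd 7 (t=30): FL=S FR=W RL=W RR=S
after cmd 8 (t=36): FL=W FR=S RL=S RR=W

start t=4: FL=S FR=W RL=S RR=W
cmd 1: advance +1 → t=5, phase=(3,9,6,0) → FL=S FR=W RL=S RR=S
cmd 2: advance +1 → t=6, phase=(4,10,7,1) → FL=S FR=W RL=W RR=S
cmd 3: advance +11 → t=17, phase=(3,9,6,0) → FL=S FR=W RL=S RR=S
cmd 4: advance +4 → t=21, phase=(7,1,10,4) → FL=W FR=S RL=W RR=S
cmd 5: advance +1 → t=22, phase=(8,2,11,5) → FL=W FR=S RL=W RR=S
cmd 6: advance +3 → t=25, phase=(11,5,2,8) → FL=W FR=S RL=S RR=W
cmd 7: advance +5 → t=30, phase=(4,10,7,1) → FL=S FR=W RL=W RR=S
cmd 8: advance +6 → t=36, phase=(10,4,1,7) → FL=W FR=S RL=S RR=W


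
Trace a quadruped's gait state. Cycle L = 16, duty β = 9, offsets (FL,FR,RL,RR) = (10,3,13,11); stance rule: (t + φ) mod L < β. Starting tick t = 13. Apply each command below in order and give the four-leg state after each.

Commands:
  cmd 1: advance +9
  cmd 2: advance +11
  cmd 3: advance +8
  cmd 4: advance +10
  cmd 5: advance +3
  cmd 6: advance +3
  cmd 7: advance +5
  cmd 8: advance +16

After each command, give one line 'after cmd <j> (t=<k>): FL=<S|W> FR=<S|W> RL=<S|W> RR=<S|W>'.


after cmd 1 (t=22): FL=S FR=W RL=S RR=S
after cmd 2 (t=33): FL=W FR=S RL=W RR=W
after cmd 3 (t=41): FL=S FR=W RL=S RR=S
after cmd 4 (t=51): FL=W FR=S RL=S RR=W
after cmd 5 (t=54): FL=S FR=W RL=S RR=S
after cmd 6 (t=57): FL=S FR=W RL=S RR=S
after cmd 7 (t=62): FL=S FR=S RL=W RR=W
after cmd 8 (t=78): FL=S FR=S RL=W RR=W

start t=13: FL=S FR=S RL=W RR=S
cmd 1: advance +9 → t=22, phase=(0,9,3,1) → FL=S FR=W RL=S RR=S
cmd 2: advance +11 → t=33, phase=(11,4,14,12) → FL=W FR=S RL=W RR=W
cmd 3: advance +8 → t=41, phase=(3,12,6,4) → FL=S FR=W RL=S RR=S
cmd 4: advance +10 → t=51, phase=(13,6,0,14) → FL=W FR=S RL=S RR=W
cmd 5: advance +3 → t=54, phase=(0,9,3,1) → FL=S FR=W RL=S RR=S
cmd 6: advance +3 → t=57, phase=(3,12,6,4) → FL=S FR=W RL=S RR=S
cmd 7: advance +5 → t=62, phase=(8,1,11,9) → FL=S FR=S RL=W RR=W
cmd 8: advance +16 → t=78, phase=(8,1,11,9) → FL=S FR=S RL=W RR=W


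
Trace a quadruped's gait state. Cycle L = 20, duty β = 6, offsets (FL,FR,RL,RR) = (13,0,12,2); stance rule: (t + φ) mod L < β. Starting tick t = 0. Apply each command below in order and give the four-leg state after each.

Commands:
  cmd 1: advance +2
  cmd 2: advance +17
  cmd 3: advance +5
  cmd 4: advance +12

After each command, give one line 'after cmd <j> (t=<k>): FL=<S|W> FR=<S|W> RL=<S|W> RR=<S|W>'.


after cmd 1 (t=2): FL=W FR=S RL=W RR=S
after cmd 2 (t=19): FL=W FR=W RL=W RR=S
after cmd 3 (t=24): FL=W FR=S RL=W RR=W
after cmd 4 (t=36): FL=W FR=W RL=W RR=W

start t=0: FL=W FR=S RL=W RR=S
cmd 1: advance +2 → t=2, phase=(15,2,14,4) → FL=W FR=S RL=W RR=S
cmd 2: advance +17 → t=19, phase=(12,19,11,1) → FL=W FR=W RL=W RR=S
cmd 3: advance +5 → t=24, phase=(17,4,16,6) → FL=W FR=S RL=W RR=W
cmd 4: advance +12 → t=36, phase=(9,16,8,18) → FL=W FR=W RL=W RR=W


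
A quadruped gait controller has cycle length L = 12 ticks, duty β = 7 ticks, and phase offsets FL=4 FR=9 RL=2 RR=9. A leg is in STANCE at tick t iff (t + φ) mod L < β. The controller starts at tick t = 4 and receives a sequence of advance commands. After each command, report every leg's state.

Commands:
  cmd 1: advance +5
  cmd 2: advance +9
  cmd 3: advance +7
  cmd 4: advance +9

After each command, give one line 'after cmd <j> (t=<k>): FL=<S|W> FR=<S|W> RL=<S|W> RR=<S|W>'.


after cmd 1 (t=9): FL=S FR=S RL=W RR=S
after cmd 2 (t=18): FL=W FR=S RL=W RR=S
after cmd 3 (t=25): FL=S FR=W RL=S RR=W
after cmd 4 (t=34): FL=S FR=W RL=S RR=W

start t=4: FL=W FR=S RL=S RR=S
cmd 1: advance +5 → t=9, phase=(1,6,11,6) → FL=S FR=S RL=W RR=S
cmd 2: advance +9 → t=18, phase=(10,3,8,3) → FL=W FR=S RL=W RR=S
cmd 3: advance +7 → t=25, phase=(5,10,3,10) → FL=S FR=W RL=S RR=W
cmd 4: advance +9 → t=34, phase=(2,7,0,7) → FL=S FR=W RL=S RR=W


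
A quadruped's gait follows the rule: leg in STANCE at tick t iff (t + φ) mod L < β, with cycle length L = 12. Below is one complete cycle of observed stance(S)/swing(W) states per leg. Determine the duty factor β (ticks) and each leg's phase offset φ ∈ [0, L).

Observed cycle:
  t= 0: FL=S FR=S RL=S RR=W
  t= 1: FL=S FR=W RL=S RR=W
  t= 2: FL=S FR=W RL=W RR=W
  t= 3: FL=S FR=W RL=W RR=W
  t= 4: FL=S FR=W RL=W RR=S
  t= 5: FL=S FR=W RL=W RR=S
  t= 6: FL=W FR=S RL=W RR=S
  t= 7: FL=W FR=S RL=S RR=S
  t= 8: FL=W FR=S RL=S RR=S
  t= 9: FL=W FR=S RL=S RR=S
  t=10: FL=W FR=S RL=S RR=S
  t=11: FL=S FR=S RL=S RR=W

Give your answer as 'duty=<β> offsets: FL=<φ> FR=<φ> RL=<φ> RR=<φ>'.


duty β = stance ticks per leg = 7
FL: stance ticks = 7; W→S at t=11 → φ=1
FR: stance ticks = 7; W→S at t=6 → φ=6
RL: stance ticks = 7; W→S at t=7 → φ=5
RR: stance ticks = 7; W→S at t=4 → φ=8

duty=7 offsets: FL=1 FR=6 RL=5 RR=8


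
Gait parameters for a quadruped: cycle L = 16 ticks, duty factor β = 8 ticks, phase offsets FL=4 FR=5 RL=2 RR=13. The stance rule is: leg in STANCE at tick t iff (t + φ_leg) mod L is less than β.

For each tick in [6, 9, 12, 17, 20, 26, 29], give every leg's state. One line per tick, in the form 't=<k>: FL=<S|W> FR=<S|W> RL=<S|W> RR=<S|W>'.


t=6: FL=W FR=W RL=W RR=S
t=9: FL=W FR=W RL=W RR=S
t=12: FL=S FR=S RL=W RR=W
t=17: FL=S FR=S RL=S RR=W
t=20: FL=W FR=W RL=S RR=S
t=26: FL=W FR=W RL=W RR=S
t=29: FL=S FR=S RL=W RR=W

t=6: phase=(10,11,8,3) vs β=8 → FL=W FR=W RL=W RR=S
t=9: phase=(13,14,11,6) vs β=8 → FL=W FR=W RL=W RR=S
t=12: phase=(0,1,14,9) vs β=8 → FL=S FR=S RL=W RR=W
t=17: phase=(5,6,3,14) vs β=8 → FL=S FR=S RL=S RR=W
t=20: phase=(8,9,6,1) vs β=8 → FL=W FR=W RL=S RR=S
t=26: phase=(14,15,12,7) vs β=8 → FL=W FR=W RL=W RR=S
t=29: phase=(1,2,15,10) vs β=8 → FL=S FR=S RL=W RR=W


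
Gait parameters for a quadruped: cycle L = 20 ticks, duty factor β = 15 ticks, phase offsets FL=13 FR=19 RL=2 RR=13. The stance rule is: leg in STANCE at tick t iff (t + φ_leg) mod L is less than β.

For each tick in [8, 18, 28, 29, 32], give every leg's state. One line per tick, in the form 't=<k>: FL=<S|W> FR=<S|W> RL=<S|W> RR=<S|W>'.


t=8: FL=S FR=S RL=S RR=S
t=18: FL=S FR=W RL=S RR=S
t=28: FL=S FR=S RL=S RR=S
t=29: FL=S FR=S RL=S RR=S
t=32: FL=S FR=S RL=S RR=S

t=8: phase=(1,7,10,1) vs β=15 → FL=S FR=S RL=S RR=S
t=18: phase=(11,17,0,11) vs β=15 → FL=S FR=W RL=S RR=S
t=28: phase=(1,7,10,1) vs β=15 → FL=S FR=S RL=S RR=S
t=29: phase=(2,8,11,2) vs β=15 → FL=S FR=S RL=S RR=S
t=32: phase=(5,11,14,5) vs β=15 → FL=S FR=S RL=S RR=S


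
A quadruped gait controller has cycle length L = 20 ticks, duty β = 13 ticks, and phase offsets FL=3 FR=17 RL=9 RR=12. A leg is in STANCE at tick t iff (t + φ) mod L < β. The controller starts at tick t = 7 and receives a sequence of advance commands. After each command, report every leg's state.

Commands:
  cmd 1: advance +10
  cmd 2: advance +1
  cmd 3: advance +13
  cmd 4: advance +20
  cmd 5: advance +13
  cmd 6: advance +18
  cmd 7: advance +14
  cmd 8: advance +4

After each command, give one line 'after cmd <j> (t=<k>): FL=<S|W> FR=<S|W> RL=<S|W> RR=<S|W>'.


after cmd 1 (t=17): FL=S FR=W RL=S RR=S
after cmd 2 (t=18): FL=S FR=W RL=S RR=S
after cmd 3 (t=31): FL=W FR=S RL=S RR=S
after cmd 4 (t=51): FL=W FR=S RL=S RR=S
after cmd 5 (t=64): FL=S FR=S RL=W RR=W
after cmd 6 (t=82): FL=S FR=W RL=S RR=W
after cmd 7 (t=96): FL=W FR=W RL=S RR=S
after cmd 8 (t=100): FL=S FR=W RL=S RR=S

start t=7: FL=S FR=S RL=W RR=W
cmd 1: advance +10 → t=17, phase=(0,14,6,9) → FL=S FR=W RL=S RR=S
cmd 2: advance +1 → t=18, phase=(1,15,7,10) → FL=S FR=W RL=S RR=S
cmd 3: advance +13 → t=31, phase=(14,8,0,3) → FL=W FR=S RL=S RR=S
cmd 4: advance +20 → t=51, phase=(14,8,0,3) → FL=W FR=S RL=S RR=S
cmd 5: advance +13 → t=64, phase=(7,1,13,16) → FL=S FR=S RL=W RR=W
cmd 6: advance +18 → t=82, phase=(5,19,11,14) → FL=S FR=W RL=S RR=W
cmd 7: advance +14 → t=96, phase=(19,13,5,8) → FL=W FR=W RL=S RR=S
cmd 8: advance +4 → t=100, phase=(3,17,9,12) → FL=S FR=W RL=S RR=S


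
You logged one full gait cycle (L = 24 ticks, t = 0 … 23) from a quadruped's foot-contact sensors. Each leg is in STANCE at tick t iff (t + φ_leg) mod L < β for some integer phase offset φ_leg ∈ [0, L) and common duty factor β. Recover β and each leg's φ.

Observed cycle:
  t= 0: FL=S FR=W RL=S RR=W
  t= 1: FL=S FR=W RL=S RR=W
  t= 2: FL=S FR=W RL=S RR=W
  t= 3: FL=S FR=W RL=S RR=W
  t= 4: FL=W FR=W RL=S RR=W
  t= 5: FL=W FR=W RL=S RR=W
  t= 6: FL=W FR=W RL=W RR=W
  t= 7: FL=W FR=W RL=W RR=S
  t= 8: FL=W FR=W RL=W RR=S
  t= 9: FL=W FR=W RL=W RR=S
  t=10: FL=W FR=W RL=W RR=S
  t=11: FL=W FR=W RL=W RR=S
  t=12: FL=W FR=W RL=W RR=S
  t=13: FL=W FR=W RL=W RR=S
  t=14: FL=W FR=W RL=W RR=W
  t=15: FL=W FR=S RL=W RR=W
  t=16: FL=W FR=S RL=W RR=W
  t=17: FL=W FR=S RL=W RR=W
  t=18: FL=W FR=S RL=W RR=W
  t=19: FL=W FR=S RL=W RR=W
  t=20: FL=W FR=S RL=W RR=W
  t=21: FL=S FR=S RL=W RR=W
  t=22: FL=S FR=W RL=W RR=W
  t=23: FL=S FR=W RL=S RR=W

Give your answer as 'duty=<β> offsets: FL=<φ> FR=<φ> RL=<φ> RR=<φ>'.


duty=7 offsets: FL=3 FR=9 RL=1 RR=17

duty β = stance ticks per leg = 7
FL: stance ticks = 7; W→S at t=21 → φ=3
FR: stance ticks = 7; W→S at t=15 → φ=9
RL: stance ticks = 7; W→S at t=23 → φ=1
RR: stance ticks = 7; W→S at t=7 → φ=17


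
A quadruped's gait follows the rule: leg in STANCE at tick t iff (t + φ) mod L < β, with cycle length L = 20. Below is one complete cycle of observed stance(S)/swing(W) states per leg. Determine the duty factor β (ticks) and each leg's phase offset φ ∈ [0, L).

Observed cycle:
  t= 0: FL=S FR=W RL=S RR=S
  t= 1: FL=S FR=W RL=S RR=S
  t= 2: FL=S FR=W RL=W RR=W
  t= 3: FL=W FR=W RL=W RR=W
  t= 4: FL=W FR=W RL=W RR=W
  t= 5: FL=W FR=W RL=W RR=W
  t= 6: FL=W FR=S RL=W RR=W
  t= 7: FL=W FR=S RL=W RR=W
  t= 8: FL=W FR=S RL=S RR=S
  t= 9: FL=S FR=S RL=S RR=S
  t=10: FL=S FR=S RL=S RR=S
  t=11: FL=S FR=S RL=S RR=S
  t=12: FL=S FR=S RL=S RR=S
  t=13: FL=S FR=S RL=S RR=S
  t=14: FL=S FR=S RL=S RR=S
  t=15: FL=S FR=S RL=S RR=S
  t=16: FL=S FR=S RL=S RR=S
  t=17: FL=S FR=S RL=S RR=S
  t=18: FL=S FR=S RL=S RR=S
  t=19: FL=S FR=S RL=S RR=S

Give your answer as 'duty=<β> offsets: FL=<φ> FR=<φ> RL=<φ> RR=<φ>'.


duty β = stance ticks per leg = 14
FL: stance ticks = 14; W→S at t=9 → φ=11
FR: stance ticks = 14; W→S at t=6 → φ=14
RL: stance ticks = 14; W→S at t=8 → φ=12
RR: stance ticks = 14; W→S at t=8 → φ=12

duty=14 offsets: FL=11 FR=14 RL=12 RR=12


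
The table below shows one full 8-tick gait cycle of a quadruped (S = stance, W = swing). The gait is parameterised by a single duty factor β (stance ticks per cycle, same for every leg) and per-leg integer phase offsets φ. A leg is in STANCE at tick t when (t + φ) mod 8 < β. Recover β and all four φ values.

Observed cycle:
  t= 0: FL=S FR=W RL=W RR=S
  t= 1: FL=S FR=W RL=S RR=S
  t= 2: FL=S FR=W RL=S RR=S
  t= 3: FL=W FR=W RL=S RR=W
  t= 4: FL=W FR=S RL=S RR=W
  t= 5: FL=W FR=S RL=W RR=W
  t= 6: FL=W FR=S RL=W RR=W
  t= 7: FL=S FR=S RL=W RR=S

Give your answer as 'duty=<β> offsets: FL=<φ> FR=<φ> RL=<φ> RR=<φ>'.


duty=4 offsets: FL=1 FR=4 RL=7 RR=1

duty β = stance ticks per leg = 4
FL: stance ticks = 4; W→S at t=7 → φ=1
FR: stance ticks = 4; W→S at t=4 → φ=4
RL: stance ticks = 4; W→S at t=1 → φ=7
RR: stance ticks = 4; W→S at t=7 → φ=1


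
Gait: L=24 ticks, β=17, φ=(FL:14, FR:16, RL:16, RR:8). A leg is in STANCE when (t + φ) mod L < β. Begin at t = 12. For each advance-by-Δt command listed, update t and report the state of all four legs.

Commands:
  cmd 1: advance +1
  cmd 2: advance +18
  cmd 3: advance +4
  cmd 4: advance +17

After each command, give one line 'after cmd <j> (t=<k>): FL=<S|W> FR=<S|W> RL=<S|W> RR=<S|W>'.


after cmd 1 (t=13): FL=S FR=S RL=S RR=W
after cmd 2 (t=31): FL=W FR=W RL=W RR=S
after cmd 3 (t=35): FL=S FR=S RL=S RR=W
after cmd 4 (t=52): FL=W FR=W RL=W RR=S

start t=12: FL=S FR=S RL=S RR=W
cmd 1: advance +1 → t=13, phase=(3,5,5,21) → FL=S FR=S RL=S RR=W
cmd 2: advance +18 → t=31, phase=(21,23,23,15) → FL=W FR=W RL=W RR=S
cmd 3: advance +4 → t=35, phase=(1,3,3,19) → FL=S FR=S RL=S RR=W
cmd 4: advance +17 → t=52, phase=(18,20,20,12) → FL=W FR=W RL=W RR=S


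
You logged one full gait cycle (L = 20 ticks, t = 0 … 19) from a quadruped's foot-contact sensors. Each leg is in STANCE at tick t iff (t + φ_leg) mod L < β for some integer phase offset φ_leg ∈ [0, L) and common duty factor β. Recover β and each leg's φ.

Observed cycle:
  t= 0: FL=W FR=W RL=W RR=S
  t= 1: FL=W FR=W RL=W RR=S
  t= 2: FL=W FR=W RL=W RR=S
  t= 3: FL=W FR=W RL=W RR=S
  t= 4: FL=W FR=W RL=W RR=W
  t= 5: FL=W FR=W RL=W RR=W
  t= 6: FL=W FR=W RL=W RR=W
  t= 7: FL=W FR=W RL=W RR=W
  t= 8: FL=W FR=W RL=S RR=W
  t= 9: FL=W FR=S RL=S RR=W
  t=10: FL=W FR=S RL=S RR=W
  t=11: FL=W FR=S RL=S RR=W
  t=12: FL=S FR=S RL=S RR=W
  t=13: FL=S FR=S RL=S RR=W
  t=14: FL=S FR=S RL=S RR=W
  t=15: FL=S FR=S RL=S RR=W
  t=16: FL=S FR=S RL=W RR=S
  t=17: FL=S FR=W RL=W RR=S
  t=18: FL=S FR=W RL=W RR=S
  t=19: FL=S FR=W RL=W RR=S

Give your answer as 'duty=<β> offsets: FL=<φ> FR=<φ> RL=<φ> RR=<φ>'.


duty β = stance ticks per leg = 8
FL: stance ticks = 8; W→S at t=12 → φ=8
FR: stance ticks = 8; W→S at t=9 → φ=11
RL: stance ticks = 8; W→S at t=8 → φ=12
RR: stance ticks = 8; W→S at t=16 → φ=4

duty=8 offsets: FL=8 FR=11 RL=12 RR=4


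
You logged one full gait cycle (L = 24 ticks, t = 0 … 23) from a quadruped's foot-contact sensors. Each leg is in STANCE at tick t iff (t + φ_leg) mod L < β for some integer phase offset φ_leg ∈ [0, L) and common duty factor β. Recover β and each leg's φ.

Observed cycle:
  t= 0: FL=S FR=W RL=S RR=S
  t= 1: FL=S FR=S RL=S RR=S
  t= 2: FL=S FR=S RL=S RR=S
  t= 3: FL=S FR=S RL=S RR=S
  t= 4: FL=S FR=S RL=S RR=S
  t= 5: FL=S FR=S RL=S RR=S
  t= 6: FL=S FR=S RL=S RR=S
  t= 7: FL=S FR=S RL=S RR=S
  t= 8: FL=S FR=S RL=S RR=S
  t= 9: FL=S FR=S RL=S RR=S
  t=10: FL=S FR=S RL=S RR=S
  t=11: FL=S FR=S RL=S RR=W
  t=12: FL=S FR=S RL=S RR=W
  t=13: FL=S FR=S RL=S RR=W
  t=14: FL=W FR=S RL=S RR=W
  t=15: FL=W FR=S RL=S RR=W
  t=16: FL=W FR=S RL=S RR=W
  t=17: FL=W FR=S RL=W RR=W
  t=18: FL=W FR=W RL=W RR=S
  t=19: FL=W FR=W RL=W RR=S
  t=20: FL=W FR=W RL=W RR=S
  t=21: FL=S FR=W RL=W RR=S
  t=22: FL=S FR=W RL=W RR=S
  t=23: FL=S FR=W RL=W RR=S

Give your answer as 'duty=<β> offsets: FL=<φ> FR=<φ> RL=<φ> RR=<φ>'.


duty β = stance ticks per leg = 17
FL: stance ticks = 17; W→S at t=21 → φ=3
FR: stance ticks = 17; W→S at t=1 → φ=23
RL: stance ticks = 17; W→S at t=0 → φ=0
RR: stance ticks = 17; W→S at t=18 → φ=6

duty=17 offsets: FL=3 FR=23 RL=0 RR=6


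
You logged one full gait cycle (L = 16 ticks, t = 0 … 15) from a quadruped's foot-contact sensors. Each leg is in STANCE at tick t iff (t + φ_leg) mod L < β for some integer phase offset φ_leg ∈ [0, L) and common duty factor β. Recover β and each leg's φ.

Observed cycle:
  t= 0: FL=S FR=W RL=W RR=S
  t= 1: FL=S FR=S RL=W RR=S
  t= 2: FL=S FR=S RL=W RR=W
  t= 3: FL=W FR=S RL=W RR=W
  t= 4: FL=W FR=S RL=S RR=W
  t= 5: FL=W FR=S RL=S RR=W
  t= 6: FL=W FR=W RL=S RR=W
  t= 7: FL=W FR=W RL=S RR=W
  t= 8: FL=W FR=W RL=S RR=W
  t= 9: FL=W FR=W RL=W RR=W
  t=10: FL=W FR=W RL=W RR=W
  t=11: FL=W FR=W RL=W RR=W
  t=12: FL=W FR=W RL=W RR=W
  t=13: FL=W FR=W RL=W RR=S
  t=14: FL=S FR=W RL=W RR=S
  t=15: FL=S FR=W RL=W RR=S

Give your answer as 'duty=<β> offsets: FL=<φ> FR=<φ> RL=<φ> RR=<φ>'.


duty β = stance ticks per leg = 5
FL: stance ticks = 5; W→S at t=14 → φ=2
FR: stance ticks = 5; W→S at t=1 → φ=15
RL: stance ticks = 5; W→S at t=4 → φ=12
RR: stance ticks = 5; W→S at t=13 → φ=3

duty=5 offsets: FL=2 FR=15 RL=12 RR=3


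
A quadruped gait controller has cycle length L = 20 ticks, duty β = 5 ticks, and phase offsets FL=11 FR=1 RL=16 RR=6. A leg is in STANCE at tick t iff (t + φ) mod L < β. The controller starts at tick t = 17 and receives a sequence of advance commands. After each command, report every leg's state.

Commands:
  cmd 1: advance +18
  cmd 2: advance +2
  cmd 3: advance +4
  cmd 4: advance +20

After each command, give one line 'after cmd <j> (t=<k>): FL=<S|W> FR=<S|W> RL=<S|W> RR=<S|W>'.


after cmd 1 (t=35): FL=W FR=W RL=W RR=S
after cmd 2 (t=37): FL=W FR=W RL=W RR=S
after cmd 3 (t=41): FL=W FR=S RL=W RR=W
after cmd 4 (t=61): FL=W FR=S RL=W RR=W

start t=17: FL=W FR=W RL=W RR=S
cmd 1: advance +18 → t=35, phase=(6,16,11,1) → FL=W FR=W RL=W RR=S
cmd 2: advance +2 → t=37, phase=(8,18,13,3) → FL=W FR=W RL=W RR=S
cmd 3: advance +4 → t=41, phase=(12,2,17,7) → FL=W FR=S RL=W RR=W
cmd 4: advance +20 → t=61, phase=(12,2,17,7) → FL=W FR=S RL=W RR=W


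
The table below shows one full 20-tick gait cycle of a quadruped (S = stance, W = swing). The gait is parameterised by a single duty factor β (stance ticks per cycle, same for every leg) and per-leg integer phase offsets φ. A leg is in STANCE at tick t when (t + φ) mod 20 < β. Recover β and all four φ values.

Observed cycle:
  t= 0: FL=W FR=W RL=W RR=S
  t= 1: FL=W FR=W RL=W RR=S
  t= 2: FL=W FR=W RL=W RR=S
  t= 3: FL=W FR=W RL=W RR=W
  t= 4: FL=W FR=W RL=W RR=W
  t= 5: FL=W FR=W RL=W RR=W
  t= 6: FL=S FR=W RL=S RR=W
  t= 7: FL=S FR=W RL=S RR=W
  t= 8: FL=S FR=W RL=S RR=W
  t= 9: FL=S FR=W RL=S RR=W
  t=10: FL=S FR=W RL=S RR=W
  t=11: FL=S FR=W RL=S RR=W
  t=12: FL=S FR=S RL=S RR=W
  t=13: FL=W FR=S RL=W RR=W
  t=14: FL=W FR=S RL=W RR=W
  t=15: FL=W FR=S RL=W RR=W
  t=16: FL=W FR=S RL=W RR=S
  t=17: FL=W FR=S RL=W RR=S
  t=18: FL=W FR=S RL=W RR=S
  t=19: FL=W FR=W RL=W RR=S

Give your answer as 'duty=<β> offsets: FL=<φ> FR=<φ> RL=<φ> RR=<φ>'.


duty β = stance ticks per leg = 7
FL: stance ticks = 7; W→S at t=6 → φ=14
FR: stance ticks = 7; W→S at t=12 → φ=8
RL: stance ticks = 7; W→S at t=6 → φ=14
RR: stance ticks = 7; W→S at t=16 → φ=4

duty=7 offsets: FL=14 FR=8 RL=14 RR=4


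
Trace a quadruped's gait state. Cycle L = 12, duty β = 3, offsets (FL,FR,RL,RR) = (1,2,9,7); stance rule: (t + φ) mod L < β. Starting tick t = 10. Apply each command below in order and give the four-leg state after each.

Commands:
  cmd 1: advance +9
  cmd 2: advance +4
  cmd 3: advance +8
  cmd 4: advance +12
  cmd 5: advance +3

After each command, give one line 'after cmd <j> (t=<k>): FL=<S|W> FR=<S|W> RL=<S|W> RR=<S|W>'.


after cmd 1 (t=19): FL=W FR=W RL=W RR=S
after cmd 2 (t=23): FL=S FR=S RL=W RR=W
after cmd 3 (t=31): FL=W FR=W RL=W RR=S
after cmd 4 (t=43): FL=W FR=W RL=W RR=S
after cmd 5 (t=46): FL=W FR=S RL=W RR=W

start t=10: FL=W FR=S RL=W RR=W
cmd 1: advance +9 → t=19, phase=(8,9,4,2) → FL=W FR=W RL=W RR=S
cmd 2: advance +4 → t=23, phase=(0,1,8,6) → FL=S FR=S RL=W RR=W
cmd 3: advance +8 → t=31, phase=(8,9,4,2) → FL=W FR=W RL=W RR=S
cmd 4: advance +12 → t=43, phase=(8,9,4,2) → FL=W FR=W RL=W RR=S
cmd 5: advance +3 → t=46, phase=(11,0,7,5) → FL=W FR=S RL=W RR=W


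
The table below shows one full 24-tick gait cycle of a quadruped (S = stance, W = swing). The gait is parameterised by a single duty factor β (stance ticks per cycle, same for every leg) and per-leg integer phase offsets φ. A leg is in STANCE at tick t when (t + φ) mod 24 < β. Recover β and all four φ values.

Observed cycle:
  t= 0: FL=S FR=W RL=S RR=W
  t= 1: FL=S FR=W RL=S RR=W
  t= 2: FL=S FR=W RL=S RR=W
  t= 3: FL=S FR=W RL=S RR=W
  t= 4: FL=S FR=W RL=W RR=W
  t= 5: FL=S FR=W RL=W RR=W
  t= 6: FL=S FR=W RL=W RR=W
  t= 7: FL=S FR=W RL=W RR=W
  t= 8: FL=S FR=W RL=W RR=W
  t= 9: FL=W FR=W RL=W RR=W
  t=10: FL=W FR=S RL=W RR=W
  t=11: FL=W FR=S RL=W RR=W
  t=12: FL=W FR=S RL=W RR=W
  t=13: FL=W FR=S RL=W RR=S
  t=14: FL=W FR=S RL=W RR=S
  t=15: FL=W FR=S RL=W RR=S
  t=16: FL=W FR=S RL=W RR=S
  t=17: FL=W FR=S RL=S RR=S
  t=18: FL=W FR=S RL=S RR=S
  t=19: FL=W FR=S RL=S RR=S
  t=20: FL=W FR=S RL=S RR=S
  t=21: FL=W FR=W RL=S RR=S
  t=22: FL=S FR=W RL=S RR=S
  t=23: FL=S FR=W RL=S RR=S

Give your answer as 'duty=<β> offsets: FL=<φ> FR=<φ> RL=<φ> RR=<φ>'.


duty β = stance ticks per leg = 11
FL: stance ticks = 11; W→S at t=22 → φ=2
FR: stance ticks = 11; W→S at t=10 → φ=14
RL: stance ticks = 11; W→S at t=17 → φ=7
RR: stance ticks = 11; W→S at t=13 → φ=11

duty=11 offsets: FL=2 FR=14 RL=7 RR=11


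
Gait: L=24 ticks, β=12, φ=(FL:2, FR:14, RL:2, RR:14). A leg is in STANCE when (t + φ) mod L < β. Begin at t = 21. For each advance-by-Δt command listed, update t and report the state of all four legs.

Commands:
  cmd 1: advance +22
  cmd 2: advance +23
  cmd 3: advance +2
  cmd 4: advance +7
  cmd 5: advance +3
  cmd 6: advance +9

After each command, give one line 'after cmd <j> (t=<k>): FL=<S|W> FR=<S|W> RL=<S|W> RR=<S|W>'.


after cmd 1 (t=43): FL=W FR=S RL=W RR=S
after cmd 2 (t=66): FL=W FR=S RL=W RR=S
after cmd 3 (t=68): FL=W FR=S RL=W RR=S
after cmd 4 (t=75): FL=S FR=W RL=S RR=W
after cmd 5 (t=78): FL=S FR=W RL=S RR=W
after cmd 6 (t=87): FL=W FR=S RL=W RR=S

start t=21: FL=W FR=S RL=W RR=S
cmd 1: advance +22 → t=43, phase=(21,9,21,9) → FL=W FR=S RL=W RR=S
cmd 2: advance +23 → t=66, phase=(20,8,20,8) → FL=W FR=S RL=W RR=S
cmd 3: advance +2 → t=68, phase=(22,10,22,10) → FL=W FR=S RL=W RR=S
cmd 4: advance +7 → t=75, phase=(5,17,5,17) → FL=S FR=W RL=S RR=W
cmd 5: advance +3 → t=78, phase=(8,20,8,20) → FL=S FR=W RL=S RR=W
cmd 6: advance +9 → t=87, phase=(17,5,17,5) → FL=W FR=S RL=W RR=S


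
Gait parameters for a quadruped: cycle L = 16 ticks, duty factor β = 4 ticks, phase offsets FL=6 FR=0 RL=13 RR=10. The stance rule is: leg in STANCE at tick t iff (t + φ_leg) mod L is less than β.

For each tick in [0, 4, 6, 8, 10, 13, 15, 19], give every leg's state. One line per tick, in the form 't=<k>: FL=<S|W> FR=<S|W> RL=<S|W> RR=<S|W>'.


t=0: phase=(6,0,13,10) vs β=4 → FL=W FR=S RL=W RR=W
t=4: phase=(10,4,1,14) vs β=4 → FL=W FR=W RL=S RR=W
t=6: phase=(12,6,3,0) vs β=4 → FL=W FR=W RL=S RR=S
t=8: phase=(14,8,5,2) vs β=4 → FL=W FR=W RL=W RR=S
t=10: phase=(0,10,7,4) vs β=4 → FL=S FR=W RL=W RR=W
t=13: phase=(3,13,10,7) vs β=4 → FL=S FR=W RL=W RR=W
t=15: phase=(5,15,12,9) vs β=4 → FL=W FR=W RL=W RR=W
t=19: phase=(9,3,0,13) vs β=4 → FL=W FR=S RL=S RR=W

t=0: FL=W FR=S RL=W RR=W
t=4: FL=W FR=W RL=S RR=W
t=6: FL=W FR=W RL=S RR=S
t=8: FL=W FR=W RL=W RR=S
t=10: FL=S FR=W RL=W RR=W
t=13: FL=S FR=W RL=W RR=W
t=15: FL=W FR=W RL=W RR=W
t=19: FL=W FR=S RL=S RR=W


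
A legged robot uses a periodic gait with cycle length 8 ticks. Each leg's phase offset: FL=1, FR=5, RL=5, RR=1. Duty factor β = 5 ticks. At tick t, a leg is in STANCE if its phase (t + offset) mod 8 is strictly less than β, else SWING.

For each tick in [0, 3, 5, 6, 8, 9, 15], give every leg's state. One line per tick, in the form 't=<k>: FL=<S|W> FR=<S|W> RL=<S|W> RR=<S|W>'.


t=0: phase=(1,5,5,1) vs β=5 → FL=S FR=W RL=W RR=S
t=3: phase=(4,0,0,4) vs β=5 → FL=S FR=S RL=S RR=S
t=5: phase=(6,2,2,6) vs β=5 → FL=W FR=S RL=S RR=W
t=6: phase=(7,3,3,7) vs β=5 → FL=W FR=S RL=S RR=W
t=8: phase=(1,5,5,1) vs β=5 → FL=S FR=W RL=W RR=S
t=9: phase=(2,6,6,2) vs β=5 → FL=S FR=W RL=W RR=S
t=15: phase=(0,4,4,0) vs β=5 → FL=S FR=S RL=S RR=S

t=0: FL=S FR=W RL=W RR=S
t=3: FL=S FR=S RL=S RR=S
t=5: FL=W FR=S RL=S RR=W
t=6: FL=W FR=S RL=S RR=W
t=8: FL=S FR=W RL=W RR=S
t=9: FL=S FR=W RL=W RR=S
t=15: FL=S FR=S RL=S RR=S


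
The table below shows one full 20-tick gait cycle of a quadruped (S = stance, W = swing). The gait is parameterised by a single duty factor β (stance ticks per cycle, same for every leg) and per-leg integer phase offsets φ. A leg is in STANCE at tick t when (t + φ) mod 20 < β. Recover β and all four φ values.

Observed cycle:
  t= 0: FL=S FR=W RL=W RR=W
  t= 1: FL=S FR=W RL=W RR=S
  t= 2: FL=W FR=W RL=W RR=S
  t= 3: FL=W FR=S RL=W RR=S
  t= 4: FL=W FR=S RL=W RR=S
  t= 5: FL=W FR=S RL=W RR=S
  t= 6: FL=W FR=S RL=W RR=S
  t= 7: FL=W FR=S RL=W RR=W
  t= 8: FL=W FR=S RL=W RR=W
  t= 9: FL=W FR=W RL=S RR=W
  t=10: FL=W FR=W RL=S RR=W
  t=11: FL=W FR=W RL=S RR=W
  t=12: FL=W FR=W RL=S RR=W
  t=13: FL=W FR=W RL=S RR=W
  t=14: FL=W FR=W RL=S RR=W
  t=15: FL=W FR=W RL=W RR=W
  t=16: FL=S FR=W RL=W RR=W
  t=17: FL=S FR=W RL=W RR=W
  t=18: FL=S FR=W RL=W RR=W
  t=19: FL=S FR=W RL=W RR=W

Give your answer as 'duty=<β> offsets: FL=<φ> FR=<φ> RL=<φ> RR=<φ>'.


duty=6 offsets: FL=4 FR=17 RL=11 RR=19

duty β = stance ticks per leg = 6
FL: stance ticks = 6; W→S at t=16 → φ=4
FR: stance ticks = 6; W→S at t=3 → φ=17
RL: stance ticks = 6; W→S at t=9 → φ=11
RR: stance ticks = 6; W→S at t=1 → φ=19


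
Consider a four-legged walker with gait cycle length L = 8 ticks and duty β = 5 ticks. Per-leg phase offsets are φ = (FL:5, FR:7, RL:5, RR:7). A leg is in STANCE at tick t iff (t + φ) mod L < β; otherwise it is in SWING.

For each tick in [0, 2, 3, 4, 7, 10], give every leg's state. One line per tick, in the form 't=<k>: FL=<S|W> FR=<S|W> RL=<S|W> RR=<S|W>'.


t=0: FL=W FR=W RL=W RR=W
t=2: FL=W FR=S RL=W RR=S
t=3: FL=S FR=S RL=S RR=S
t=4: FL=S FR=S RL=S RR=S
t=7: FL=S FR=W RL=S RR=W
t=10: FL=W FR=S RL=W RR=S

t=0: phase=(5,7,5,7) vs β=5 → FL=W FR=W RL=W RR=W
t=2: phase=(7,1,7,1) vs β=5 → FL=W FR=S RL=W RR=S
t=3: phase=(0,2,0,2) vs β=5 → FL=S FR=S RL=S RR=S
t=4: phase=(1,3,1,3) vs β=5 → FL=S FR=S RL=S RR=S
t=7: phase=(4,6,4,6) vs β=5 → FL=S FR=W RL=S RR=W
t=10: phase=(7,1,7,1) vs β=5 → FL=W FR=S RL=W RR=S
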